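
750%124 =6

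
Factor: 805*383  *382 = 2^1*5^1 * 7^1 * 23^1*191^1*383^1 = 117776330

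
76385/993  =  76385/993 = 76.92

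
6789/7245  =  2263/2415 = 0.94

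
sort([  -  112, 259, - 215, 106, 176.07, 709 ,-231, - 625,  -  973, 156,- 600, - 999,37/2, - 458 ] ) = [-999,-973, - 625, - 600,- 458, -231, - 215 , - 112, 37/2, 106,156,176.07,259, 709] 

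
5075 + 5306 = 10381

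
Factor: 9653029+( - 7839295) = 1813734= 2^1*3^2*13^1*23^1*337^1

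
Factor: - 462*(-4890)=2^2*3^2*5^1*7^1*11^1 * 163^1=2259180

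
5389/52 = 5389/52 = 103.63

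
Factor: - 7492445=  - 5^1*1498489^1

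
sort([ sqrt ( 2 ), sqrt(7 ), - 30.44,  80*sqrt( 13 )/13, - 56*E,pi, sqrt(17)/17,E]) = [ -56 * E, - 30.44,  sqrt( 17 )/17, sqrt( 2),  sqrt(7),E,  pi, 80*sqrt (13 )/13]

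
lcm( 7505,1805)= 142595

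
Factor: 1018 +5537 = 6555 = 3^1*5^1*19^1*23^1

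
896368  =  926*968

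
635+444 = 1079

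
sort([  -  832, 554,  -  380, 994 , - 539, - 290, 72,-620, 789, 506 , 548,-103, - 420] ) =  [ - 832, - 620,-539,-420, - 380 ,  -  290,-103,72, 506, 548, 554, 789,994]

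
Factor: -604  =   - 2^2*151^1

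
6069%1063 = 754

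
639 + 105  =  744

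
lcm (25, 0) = 0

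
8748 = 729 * 12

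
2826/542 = 5 + 58/271=5.21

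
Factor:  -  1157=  - 13^1*89^1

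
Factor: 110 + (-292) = -2^1*7^1*13^1 =-182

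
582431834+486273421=1068705255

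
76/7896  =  19/1974 = 0.01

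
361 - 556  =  -195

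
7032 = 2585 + 4447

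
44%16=12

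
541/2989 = 541/2989 = 0.18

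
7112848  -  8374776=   - 1261928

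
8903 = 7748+1155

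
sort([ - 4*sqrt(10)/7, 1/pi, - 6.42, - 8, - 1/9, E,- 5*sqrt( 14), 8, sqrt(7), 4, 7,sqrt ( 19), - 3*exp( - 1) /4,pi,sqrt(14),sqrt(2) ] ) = [ - 5 * sqrt(14),- 8, - 6.42, - 4*sqrt(10)/7,- 3*exp ( - 1 )/4, - 1/9, 1/pi,sqrt(2), sqrt(7),  E,  pi, sqrt(14), 4,sqrt(19 ),7,8]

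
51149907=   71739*713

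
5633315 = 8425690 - 2792375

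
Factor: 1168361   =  1168361^1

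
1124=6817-5693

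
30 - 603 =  - 573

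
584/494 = 1 + 45/247 =1.18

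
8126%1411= 1071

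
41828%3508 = 3240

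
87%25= 12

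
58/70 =29/35 =0.83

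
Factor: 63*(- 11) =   -  3^2*7^1*11^1 = - 693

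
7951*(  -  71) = -564521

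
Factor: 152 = 2^3*19^1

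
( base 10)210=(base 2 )11010010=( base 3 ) 21210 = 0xD2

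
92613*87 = 8057331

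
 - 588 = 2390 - 2978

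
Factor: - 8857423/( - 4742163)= 3^( - 2)*23^( - 1)*31^( - 1)*449^1*739^( - 1)*19727^1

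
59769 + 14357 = 74126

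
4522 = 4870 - 348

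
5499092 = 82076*67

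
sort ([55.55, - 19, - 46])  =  [ - 46, - 19,55.55 ] 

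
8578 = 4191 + 4387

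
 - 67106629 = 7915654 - 75022283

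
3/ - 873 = -1/291 = - 0.00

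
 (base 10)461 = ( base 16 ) 1CD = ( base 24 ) j5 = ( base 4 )13031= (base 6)2045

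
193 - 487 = -294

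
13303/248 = 53 + 159/248 = 53.64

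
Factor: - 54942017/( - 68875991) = 13^1*53^( - 1) * 367^( - 1)*3541^( - 1)*4226309^1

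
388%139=110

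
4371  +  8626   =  12997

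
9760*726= 7085760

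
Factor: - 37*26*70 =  - 67340 = - 2^2*5^1*7^1*13^1*37^1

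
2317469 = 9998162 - 7680693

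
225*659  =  148275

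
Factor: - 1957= - 19^1*103^1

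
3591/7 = 513=513.00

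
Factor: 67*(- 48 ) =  - 3216 = - 2^4 *3^1*67^1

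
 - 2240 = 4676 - 6916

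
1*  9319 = 9319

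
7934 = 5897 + 2037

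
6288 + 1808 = 8096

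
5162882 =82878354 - 77715472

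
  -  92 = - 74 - 18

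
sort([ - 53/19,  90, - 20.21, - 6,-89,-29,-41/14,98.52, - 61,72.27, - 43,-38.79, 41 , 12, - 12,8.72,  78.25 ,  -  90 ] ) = [-90,-89,-61,-43,-38.79,  -  29,  -  20.21, - 12, - 6, - 41/14,-53/19,8.72,12,41, 72.27, 78.25, 90,98.52]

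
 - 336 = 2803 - 3139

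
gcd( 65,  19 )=1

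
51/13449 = 17/4483 = 0.00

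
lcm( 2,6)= 6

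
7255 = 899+6356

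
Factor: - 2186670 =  - 2^1 * 3^1*5^1*72889^1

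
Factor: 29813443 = 11^1 * 2710313^1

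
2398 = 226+2172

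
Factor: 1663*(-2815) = -5^1*563^1*1663^1 = -4681345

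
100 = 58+42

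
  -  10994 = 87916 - 98910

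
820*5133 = 4209060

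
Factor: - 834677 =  - 179^1* 4663^1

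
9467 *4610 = 43642870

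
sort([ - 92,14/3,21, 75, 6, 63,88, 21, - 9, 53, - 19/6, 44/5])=[ - 92, - 9, - 19/6, 14/3, 6, 44/5,  21, 21, 53, 63, 75, 88 ]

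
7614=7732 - 118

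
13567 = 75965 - 62398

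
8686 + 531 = 9217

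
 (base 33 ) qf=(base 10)873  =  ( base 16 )369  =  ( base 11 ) 724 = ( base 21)1kc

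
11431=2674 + 8757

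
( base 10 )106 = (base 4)1222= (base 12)8a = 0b1101010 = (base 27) 3P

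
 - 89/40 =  - 3+31/40  =  - 2.23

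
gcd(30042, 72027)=9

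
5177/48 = 5177/48  =  107.85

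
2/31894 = 1/15947 = 0.00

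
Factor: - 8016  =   - 2^4*3^1*167^1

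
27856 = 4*6964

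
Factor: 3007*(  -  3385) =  - 10178695 = -5^1*31^1*97^1*677^1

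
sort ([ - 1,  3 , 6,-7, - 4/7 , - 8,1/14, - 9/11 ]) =[-8 ,-7 , - 1,-9/11, - 4/7,1/14,3 , 6] 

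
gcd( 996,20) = 4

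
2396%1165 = 66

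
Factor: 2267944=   2^3*7^1*40499^1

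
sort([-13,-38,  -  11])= [-38, - 13, - 11]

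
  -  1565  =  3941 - 5506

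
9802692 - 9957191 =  - 154499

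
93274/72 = 46637/36= 1295.47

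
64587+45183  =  109770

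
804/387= 2+10/129 =2.08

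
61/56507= 61/56507=0.00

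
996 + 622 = 1618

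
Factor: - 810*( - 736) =596160 = 2^6*3^4*5^1*23^1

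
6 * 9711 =58266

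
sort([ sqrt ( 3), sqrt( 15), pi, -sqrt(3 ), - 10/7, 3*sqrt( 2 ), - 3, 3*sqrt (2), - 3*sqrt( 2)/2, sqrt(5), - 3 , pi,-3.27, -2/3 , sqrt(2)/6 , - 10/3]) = [ - 10/3, - 3.27, -3, - 3 ,- 3 * sqrt( 2) /2, - sqrt (3), - 10/7, -2/3, sqrt(2) /6 , sqrt (3), sqrt (5 ), pi,pi, sqrt( 15 ),3 *sqrt(2 ),  3*sqrt(2)] 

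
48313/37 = 48313/37 = 1305.76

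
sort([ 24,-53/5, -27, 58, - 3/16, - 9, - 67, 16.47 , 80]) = [  -  67, - 27,- 53/5, - 9, - 3/16, 16.47,24, 58, 80 ]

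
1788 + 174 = 1962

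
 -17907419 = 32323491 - 50230910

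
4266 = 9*474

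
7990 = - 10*( - 799)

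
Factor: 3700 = 2^2 * 5^2*37^1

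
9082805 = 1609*5645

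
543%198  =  147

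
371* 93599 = 34725229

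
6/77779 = 6/77779 = 0.00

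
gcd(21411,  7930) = 793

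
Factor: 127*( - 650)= -2^1 * 5^2*13^1*127^1 = - 82550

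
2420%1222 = 1198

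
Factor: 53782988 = 2^2*7^2*274403^1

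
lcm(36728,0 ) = 0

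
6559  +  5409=11968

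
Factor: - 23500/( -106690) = 50/227 = 2^1*5^2  *  227^(- 1)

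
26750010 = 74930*357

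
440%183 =74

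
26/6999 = 26/6999 = 0.00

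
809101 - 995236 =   -  186135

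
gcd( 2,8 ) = 2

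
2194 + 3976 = 6170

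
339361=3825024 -3485663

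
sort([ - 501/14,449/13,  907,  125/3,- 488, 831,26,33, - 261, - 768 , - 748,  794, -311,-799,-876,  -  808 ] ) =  [ - 876, - 808, - 799,  -  768, - 748, - 488,  -  311, - 261, - 501/14, 26,33,449/13,125/3, 794,831,907 ] 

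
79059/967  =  79059/967 = 81.76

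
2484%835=814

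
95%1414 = 95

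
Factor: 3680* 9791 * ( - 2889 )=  - 104093212320  =  - 2^5*3^3*5^1* 23^1*107^1*9791^1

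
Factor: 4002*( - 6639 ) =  - 2^1*3^2*23^1* 29^1*2213^1 = - 26569278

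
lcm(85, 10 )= 170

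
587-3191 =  - 2604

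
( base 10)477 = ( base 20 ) 13h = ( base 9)580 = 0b111011101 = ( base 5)3402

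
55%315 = 55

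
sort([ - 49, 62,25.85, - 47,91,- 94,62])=[ - 94, - 49,-47, 25.85,62, 62,91 ]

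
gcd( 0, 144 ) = 144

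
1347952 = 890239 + 457713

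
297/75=99/25 = 3.96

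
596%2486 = 596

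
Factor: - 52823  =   - 101^1 * 523^1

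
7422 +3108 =10530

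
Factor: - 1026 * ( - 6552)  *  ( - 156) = - 1048686912 =-2^6*3^6*7^1 *13^2*19^1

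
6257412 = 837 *7476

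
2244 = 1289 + 955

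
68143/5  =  68143/5 = 13628.60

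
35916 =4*8979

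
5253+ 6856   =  12109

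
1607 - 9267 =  - 7660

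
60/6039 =20/2013 = 0.01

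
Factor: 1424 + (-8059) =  - 5^1*1327^1 = - 6635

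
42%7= 0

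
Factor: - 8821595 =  - 5^1*1764319^1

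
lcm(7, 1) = 7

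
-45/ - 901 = 45/901 = 0.05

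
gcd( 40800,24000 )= 2400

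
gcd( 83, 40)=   1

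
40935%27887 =13048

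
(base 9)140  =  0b1110101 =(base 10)117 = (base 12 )99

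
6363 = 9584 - 3221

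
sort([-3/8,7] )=[ - 3/8,7] 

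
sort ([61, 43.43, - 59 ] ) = [ - 59, 43.43, 61] 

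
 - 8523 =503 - 9026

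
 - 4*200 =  - 800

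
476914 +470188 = 947102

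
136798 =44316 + 92482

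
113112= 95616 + 17496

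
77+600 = 677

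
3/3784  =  3/3784=0.00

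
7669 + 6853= 14522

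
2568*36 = 92448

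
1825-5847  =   -4022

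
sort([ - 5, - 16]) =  [-16  , - 5]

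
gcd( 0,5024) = 5024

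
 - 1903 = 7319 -9222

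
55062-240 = 54822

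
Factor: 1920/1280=2^ ( - 1) * 3^1=3/2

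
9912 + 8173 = 18085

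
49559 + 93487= 143046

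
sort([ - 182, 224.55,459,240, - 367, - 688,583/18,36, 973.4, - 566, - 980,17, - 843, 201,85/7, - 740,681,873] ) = [  -  980,-843, - 740, -688,- 566, - 367,-182, 85/7, 17, 583/18,  36  ,  201, 224.55,240, 459,681, 873, 973.4] 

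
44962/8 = 22481/4= 5620.25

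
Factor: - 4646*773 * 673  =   -2416983934= - 2^1*  23^1*101^1*673^1*773^1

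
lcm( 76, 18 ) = 684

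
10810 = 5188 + 5622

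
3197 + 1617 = 4814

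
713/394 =1+319/394= 1.81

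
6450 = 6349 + 101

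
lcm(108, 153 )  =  1836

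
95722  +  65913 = 161635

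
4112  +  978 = 5090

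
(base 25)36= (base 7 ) 144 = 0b1010001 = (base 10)81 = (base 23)3c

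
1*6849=6849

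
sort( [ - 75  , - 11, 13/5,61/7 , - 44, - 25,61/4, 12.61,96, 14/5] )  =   [ - 75,  -  44, - 25, - 11,13/5, 14/5 , 61/7,12.61,61/4, 96]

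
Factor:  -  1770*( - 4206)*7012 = 52201675440 = 2^4*3^2 * 5^1 * 59^1*701^1 * 1753^1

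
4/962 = 2/481 = 0.00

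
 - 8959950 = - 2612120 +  - 6347830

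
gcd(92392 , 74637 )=1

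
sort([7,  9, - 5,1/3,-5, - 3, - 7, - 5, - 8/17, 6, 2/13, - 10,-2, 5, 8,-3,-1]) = [-10, - 7, - 5, - 5,-5,-3, - 3, - 2,-1, - 8/17,2/13, 1/3, 5,6,7 , 8, 9]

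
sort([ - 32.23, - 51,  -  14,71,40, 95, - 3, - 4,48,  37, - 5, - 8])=[ - 51,  -  32.23, - 14,-8, - 5, - 4, - 3,37 , 40,  48, 71, 95] 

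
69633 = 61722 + 7911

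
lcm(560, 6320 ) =44240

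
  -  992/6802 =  - 496/3401 = - 0.15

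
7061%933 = 530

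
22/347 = 22/347 = 0.06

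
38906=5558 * 7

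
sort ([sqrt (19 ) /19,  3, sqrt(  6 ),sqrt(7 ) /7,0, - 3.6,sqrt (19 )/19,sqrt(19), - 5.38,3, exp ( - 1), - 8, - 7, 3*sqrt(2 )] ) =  [-8, - 7,  -  5.38, - 3.6,0,sqrt (19 )/19,sqrt(19 ) /19, exp( - 1), sqrt( 7) /7, sqrt(6),3, 3,3*sqrt(2 ),sqrt( 19)]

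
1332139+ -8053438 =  - 6721299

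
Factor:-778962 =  - 2^1*3^1 *19^1*6833^1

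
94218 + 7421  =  101639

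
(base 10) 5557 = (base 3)21121211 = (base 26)85j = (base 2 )1010110110101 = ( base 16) 15b5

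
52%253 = 52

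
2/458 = 1/229 = 0.00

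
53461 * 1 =53461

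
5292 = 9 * 588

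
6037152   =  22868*264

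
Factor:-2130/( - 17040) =1/8 = 2^( - 3) 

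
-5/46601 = -1 + 46596/46601 = - 0.00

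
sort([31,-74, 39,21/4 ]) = [ - 74,21/4,31, 39]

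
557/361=557/361 = 1.54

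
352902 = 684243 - 331341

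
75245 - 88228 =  -12983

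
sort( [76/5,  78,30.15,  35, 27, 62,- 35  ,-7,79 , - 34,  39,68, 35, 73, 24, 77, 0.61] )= [ - 35, - 34, - 7  ,  0.61,76/5, 24, 27, 30.15 , 35, 35, 39 , 62,68, 73,77,78, 79] 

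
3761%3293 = 468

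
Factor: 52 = 2^2  *  13^1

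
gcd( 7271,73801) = 1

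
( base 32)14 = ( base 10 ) 36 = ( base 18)20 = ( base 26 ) 1a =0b100100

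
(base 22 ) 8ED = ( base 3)12202022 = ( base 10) 4193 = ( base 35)3ES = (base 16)1061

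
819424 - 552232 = 267192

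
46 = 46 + 0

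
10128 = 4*2532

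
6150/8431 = 6150/8431=0.73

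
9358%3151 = 3056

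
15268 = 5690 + 9578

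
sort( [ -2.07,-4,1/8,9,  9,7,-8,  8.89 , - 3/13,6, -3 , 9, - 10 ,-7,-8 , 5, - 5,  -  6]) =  [ - 10 , - 8, - 8  ,-7, - 6, - 5,- 4,-3,  -  2.07, - 3/13,1/8, 5,  6,7,8.89,9,9,9]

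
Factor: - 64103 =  - 13^1 * 4931^1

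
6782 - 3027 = 3755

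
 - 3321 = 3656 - 6977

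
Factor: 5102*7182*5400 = 197869845600=   2^5 *3^6 *5^2* 7^1*19^1*2551^1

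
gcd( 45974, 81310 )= 2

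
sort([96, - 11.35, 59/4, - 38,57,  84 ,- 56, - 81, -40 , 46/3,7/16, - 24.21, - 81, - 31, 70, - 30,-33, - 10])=[ - 81, - 81, - 56  ,-40, - 38, - 33, - 31, - 30, - 24.21 ,  -  11.35 , - 10,7/16,  59/4, 46/3,57 , 70,84,96]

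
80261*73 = 5859053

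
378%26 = 14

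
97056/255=32352/85=380.61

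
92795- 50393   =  42402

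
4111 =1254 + 2857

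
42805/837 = 51  +  118/837= 51.14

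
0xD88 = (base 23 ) 6ce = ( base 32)3C8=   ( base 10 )3464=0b110110001000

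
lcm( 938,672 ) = 45024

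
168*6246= 1049328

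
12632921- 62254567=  - 49621646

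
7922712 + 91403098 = 99325810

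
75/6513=25/2171= 0.01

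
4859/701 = 4859/701 = 6.93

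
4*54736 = 218944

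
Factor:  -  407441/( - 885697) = 103^ ( - 1)*211^1*1931^1*8599^( - 1 )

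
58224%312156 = 58224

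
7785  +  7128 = 14913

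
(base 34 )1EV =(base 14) 86B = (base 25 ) 2GD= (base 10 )1663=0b11001111111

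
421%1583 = 421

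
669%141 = 105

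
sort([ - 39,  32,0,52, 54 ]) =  [ - 39, 0, 32, 52,  54 ]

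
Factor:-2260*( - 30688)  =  2^7*5^1*7^1*113^1*137^1 = 69354880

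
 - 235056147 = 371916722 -606972869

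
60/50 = 6/5 = 1.20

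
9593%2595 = 1808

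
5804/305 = 5804/305 = 19.03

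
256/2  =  128 =128.00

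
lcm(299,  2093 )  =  2093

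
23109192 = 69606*332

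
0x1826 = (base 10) 6182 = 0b1100000100110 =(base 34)5BS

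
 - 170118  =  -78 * 2181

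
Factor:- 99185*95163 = - 9438742155 = - 3^1*5^1* 83^1*239^1*31721^1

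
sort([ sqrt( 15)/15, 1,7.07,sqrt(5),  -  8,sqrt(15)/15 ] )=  [ - 8,sqrt( 15)/15,sqrt( 15)/15, 1,sqrt(  5 ),7.07 ] 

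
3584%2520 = 1064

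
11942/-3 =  - 3981 +1/3 = - 3980.67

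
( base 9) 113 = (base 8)135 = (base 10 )93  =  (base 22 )45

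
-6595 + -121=-6716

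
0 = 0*59239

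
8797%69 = 34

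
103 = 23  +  80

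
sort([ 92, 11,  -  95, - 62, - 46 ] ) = [ - 95 , - 62, - 46,11, 92]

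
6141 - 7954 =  - 1813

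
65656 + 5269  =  70925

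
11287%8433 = 2854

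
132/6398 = 66/3199 = 0.02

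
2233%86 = 83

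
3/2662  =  3/2662= 0.00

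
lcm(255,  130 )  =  6630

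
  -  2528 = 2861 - 5389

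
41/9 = 41/9 = 4.56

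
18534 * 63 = 1167642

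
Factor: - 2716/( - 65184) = 1/24 = 2^ (  -  3)*3^ ( - 1)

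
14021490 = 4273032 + 9748458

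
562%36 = 22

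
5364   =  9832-4468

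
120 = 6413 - 6293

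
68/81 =68/81 = 0.84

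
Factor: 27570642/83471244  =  2^(  -  1)*11^1*41^( - 1)*169657^( - 1)*417737^1 = 4595107/13911874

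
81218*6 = 487308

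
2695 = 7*385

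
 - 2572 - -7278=4706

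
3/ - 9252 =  - 1+3083/3084  =  - 0.00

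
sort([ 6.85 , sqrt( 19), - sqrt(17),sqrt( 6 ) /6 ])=[ - sqrt(17),sqrt ( 6)/6, sqrt(19),6.85 ] 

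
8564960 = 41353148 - 32788188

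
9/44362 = 9/44362=0.00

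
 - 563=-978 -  - 415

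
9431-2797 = 6634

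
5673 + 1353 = 7026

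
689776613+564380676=1254157289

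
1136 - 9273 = -8137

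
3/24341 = 3/24341 = 0.00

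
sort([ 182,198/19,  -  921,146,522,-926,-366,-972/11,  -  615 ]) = [-926,-921, - 615,-366, - 972/11,198/19,  146, 182,522 ]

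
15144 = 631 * 24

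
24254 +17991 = 42245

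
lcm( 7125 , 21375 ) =21375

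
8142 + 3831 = 11973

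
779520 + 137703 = 917223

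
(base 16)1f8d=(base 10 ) 8077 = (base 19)1372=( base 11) 6083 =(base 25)CN2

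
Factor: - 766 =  -2^1*383^1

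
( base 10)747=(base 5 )10442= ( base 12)523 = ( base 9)1020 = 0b1011101011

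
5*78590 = 392950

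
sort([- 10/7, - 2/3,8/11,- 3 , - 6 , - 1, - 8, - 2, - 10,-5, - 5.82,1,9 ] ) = [ -10, - 8, - 6, - 5.82,-5, - 3,  -  2, - 10/7, - 1, - 2/3,8/11,  1,9]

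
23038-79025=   -55987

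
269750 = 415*650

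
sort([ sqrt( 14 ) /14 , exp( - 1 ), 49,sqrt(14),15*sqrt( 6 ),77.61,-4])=[ - 4,sqrt(14)/14, exp( - 1),sqrt(14), 15 * sqrt( 6),49,77.61 ] 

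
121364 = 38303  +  83061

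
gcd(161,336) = 7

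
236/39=236/39 = 6.05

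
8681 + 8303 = 16984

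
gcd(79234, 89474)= 2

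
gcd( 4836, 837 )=93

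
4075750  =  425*9590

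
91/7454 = 91/7454=0.01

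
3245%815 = 800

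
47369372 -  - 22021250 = 69390622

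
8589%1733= 1657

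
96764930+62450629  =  159215559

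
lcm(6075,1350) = 12150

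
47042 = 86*547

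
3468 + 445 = 3913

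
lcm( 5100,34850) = 209100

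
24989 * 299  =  7471711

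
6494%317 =154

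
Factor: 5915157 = 3^1*97^1*20327^1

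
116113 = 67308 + 48805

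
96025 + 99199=195224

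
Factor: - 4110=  - 2^1*3^1*5^1*137^1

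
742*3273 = 2428566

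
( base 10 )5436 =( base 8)12474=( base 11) 40A2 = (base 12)3190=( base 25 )8hb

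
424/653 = 424/653 = 0.65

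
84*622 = 52248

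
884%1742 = 884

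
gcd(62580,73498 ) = 2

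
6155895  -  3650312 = 2505583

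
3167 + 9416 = 12583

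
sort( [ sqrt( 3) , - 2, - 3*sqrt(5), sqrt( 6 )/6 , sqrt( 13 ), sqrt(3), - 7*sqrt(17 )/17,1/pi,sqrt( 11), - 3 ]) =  [-3*sqrt(5), - 3, - 2, - 7 *sqrt( 17)/17,1/pi, sqrt( 6)/6,sqrt(3),sqrt( 3), sqrt( 11),sqrt (13) ] 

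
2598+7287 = 9885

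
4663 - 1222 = 3441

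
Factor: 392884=2^2 * 98221^1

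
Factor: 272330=2^1*5^1*113^1*241^1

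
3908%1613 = 682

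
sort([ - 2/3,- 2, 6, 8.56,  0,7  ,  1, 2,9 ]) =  [ - 2, - 2/3, 0,1, 2,6,7,8.56,9] 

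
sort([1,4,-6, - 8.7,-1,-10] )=[-10, - 8.7, - 6,-1 , 1,  4] 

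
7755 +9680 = 17435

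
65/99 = 65/99 =0.66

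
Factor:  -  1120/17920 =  - 2^( - 4) = -1/16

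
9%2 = 1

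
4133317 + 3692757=7826074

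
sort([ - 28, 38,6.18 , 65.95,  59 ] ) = [-28,6.18, 38, 59,65.95] 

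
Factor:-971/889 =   -  7^(  -  1)*127^(-1 )*971^1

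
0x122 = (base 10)290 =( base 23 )ce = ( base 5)2130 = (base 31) 9b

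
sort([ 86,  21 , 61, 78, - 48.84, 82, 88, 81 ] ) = [ - 48.84, 21, 61 , 78, 81,82, 86,88 ] 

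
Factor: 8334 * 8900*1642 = 121791409200 = 2^4*3^2*5^2*89^1*463^1*821^1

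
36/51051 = 12/17017 =0.00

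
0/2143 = 0 = 0.00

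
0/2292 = 0 = 0.00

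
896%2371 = 896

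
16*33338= 533408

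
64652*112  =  7241024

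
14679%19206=14679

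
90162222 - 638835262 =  - 548673040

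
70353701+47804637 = 118158338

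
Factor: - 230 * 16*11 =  - 2^5*5^1*11^1*23^1 = -40480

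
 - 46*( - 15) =690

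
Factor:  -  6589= - 11^1 *599^1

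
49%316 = 49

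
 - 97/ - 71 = 97/71 = 1.37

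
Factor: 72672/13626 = 2^4*3^( - 1 ) = 16/3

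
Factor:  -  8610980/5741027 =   -  2^2*5^1*7^1*83^( - 1 )*263^(  -  2 )*61507^1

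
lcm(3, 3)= 3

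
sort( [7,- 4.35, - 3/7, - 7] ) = [ - 7, - 4.35, - 3/7, 7 ] 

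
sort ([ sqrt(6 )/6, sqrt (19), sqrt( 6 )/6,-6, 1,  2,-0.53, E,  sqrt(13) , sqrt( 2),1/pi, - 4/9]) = [-6,-0.53 , - 4/9 , 1/pi , sqrt( 6) /6,sqrt(6 ) /6, 1,sqrt( 2 ) , 2 , E,sqrt(13),  sqrt(19)]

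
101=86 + 15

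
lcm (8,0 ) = 0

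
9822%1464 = 1038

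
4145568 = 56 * 74028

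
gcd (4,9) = 1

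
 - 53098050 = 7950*(-6679 )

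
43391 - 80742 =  - 37351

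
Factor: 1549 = 1549^1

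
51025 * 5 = 255125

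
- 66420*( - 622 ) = 41313240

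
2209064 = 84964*26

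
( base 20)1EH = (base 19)1HD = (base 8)1271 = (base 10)697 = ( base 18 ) 22D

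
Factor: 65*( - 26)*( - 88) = 2^4* 5^1* 11^1 * 13^2 = 148720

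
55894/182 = 27947/91 = 307.11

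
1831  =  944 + 887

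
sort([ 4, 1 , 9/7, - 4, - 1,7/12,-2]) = [ - 4, - 2 , - 1,7/12, 1, 9/7, 4 ]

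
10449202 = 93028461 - 82579259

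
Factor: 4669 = 7^1*23^1 * 29^1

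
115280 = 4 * 28820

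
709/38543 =709/38543 = 0.02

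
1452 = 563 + 889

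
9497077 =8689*1093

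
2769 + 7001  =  9770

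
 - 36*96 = -3456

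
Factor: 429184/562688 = 479/628= 2^( - 2) * 157^(-1)*479^1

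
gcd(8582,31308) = 2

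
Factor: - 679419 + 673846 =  - 5573^1 = - 5573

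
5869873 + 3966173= 9836046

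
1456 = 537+919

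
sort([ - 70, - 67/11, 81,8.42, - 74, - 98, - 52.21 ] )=[ - 98, - 74,  -  70, - 52.21, - 67/11,8.42,81]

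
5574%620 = 614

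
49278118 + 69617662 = 118895780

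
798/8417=42/443 =0.09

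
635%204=23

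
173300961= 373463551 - 200162590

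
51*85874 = 4379574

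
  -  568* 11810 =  - 6708080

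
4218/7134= 703/1189 = 0.59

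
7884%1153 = 966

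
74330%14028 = 4190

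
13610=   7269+6341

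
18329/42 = 436+17/42  =  436.40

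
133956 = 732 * 183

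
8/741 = 8/741 = 0.01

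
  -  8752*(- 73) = 638896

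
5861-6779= - 918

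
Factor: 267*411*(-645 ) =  - 3^3*5^1*43^1*89^1*137^1=- 70780365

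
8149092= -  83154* ( - 98)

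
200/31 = 200/31 = 6.45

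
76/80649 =76/80649 = 0.00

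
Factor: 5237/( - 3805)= -5^( - 1) * 761^(-1)*5237^1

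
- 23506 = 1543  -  25049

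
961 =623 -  - 338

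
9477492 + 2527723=12005215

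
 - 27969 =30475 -58444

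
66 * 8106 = 534996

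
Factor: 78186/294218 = 249/937 = 3^1*83^1*937^(-1 )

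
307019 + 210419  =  517438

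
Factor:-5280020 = -2^2* 5^1*227^1*1163^1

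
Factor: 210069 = 3^2 * 17^1*1373^1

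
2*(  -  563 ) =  - 1126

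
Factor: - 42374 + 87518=45144=2^3*3^3*11^1*19^1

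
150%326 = 150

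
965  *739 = 713135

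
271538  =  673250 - 401712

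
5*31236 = 156180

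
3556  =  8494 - 4938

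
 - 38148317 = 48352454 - 86500771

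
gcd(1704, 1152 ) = 24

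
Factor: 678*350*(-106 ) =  - 25153800 =-  2^3 * 3^1 * 5^2 * 7^1*53^1*113^1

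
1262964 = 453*2788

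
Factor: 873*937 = 818001 = 3^2*97^1*937^1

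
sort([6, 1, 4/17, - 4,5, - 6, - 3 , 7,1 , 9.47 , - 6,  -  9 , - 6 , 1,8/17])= [ - 9, -6, - 6,  -  6, -4, - 3,  4/17, 8/17,1, 1, 1 , 5, 6, 7, 9.47 ]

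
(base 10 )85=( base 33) 2J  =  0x55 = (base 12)71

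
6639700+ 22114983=28754683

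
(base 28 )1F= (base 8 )53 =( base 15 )2d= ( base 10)43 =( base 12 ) 37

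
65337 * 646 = 42207702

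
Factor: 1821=3^1*607^1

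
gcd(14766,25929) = 3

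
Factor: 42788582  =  2^1*199^1*107509^1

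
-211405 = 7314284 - 7525689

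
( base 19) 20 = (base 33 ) 15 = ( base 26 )1c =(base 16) 26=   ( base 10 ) 38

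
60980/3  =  20326 + 2/3 = 20326.67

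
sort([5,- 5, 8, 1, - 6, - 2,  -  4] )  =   [ - 6, - 5, - 4,-2, 1, 5, 8] 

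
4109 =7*587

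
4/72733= 4/72733 =0.00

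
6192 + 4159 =10351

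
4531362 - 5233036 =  - 701674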